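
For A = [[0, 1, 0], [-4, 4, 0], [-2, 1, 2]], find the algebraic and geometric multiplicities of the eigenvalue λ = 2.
algebraic multiplicity 3, geometric multiplicity 2

The characteristic polynomial is (x - 2)^3, so the factor x - 2 appears with exponent 3: the algebraic multiplicity is 3.

rank(A - 2I) = 1, so the eigenspace has dimension 3 - 1 = 2: the geometric multiplicity is 2.

Since 2 < 3, A is not diagonalizable.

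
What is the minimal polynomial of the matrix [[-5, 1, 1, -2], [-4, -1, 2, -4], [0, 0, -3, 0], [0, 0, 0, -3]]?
The characteristic polynomial factors as (x + 3)^4. The minimal polynomial is ∏(x - λ)^{k_λ} where k_λ is the size of the largest Jordan block at λ.

For λ = -3: rank(A + 3I) = 1, and the largest Jordan block has size 2 (the smallest k with rank((A + 3I)^k) = rank((A + 3I)^(k+1))).

So m_A(x) = (x + 3)^2.

m_A(x) = (x + 3)^2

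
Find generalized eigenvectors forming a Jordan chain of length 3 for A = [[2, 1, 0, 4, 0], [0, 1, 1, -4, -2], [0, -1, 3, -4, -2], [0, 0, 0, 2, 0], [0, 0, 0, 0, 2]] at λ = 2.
v_1 = [[0, -8, 1, 2, 0]]^T, v_2 = [[0, 1, 1, 0, 0]]^T, v_3 = [[1, 0, 0, 0, 0]]^T

We seek v_1 ∈ ker((A - 2I)^3) \ ker((A - 2I)^2), then set v_{i+1} = (A - 2I) v_i.

One such chain is v_1 = [[0, -8, 1, 2, 0]]^T, v_2 = [[0, 1, 1, 0, 0]]^T, v_3 = [[1, 0, 0, 0, 0]]^T. Check: (A - 2I) v_3 = [[0, 0, 0, 0, 0]]^T = 0.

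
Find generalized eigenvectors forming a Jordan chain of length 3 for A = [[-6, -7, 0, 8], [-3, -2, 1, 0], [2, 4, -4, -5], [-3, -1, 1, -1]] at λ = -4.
We seek v_1 ∈ ker((A + 4I)^3) \ ker((A + 4I)^2), then set v_{i+1} = (A + 4I) v_i.

One such chain is v_1 = [[0, 0, 1, 0]]^T, v_2 = [[0, 1, 0, 1]]^T, v_3 = [[1, 2, -1, 2]]^T. Check: (A + 4I) v_3 = [[0, 0, 0, 0]]^T = 0.

v_1 = [[0, 0, 1, 0]]^T, v_2 = [[0, 1, 0, 1]]^T, v_3 = [[1, 2, -1, 2]]^T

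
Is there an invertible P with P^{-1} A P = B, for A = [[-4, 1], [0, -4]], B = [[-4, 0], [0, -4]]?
Both have characteristic polynomial (x + 4)^2, but the minimal polynomial of A is (x + 4)^2 while the minimal polynomial of B is x + 4. The minimal polynomial is a similarity invariant, so A and B are not similar.

No.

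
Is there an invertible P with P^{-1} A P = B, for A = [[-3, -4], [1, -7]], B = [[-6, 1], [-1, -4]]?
Two matrices over a field are similar if and only if they have the same invariant factors.

Both A and B have characteristic polynomial (x + 5)^2 and minimal polynomial (x + 5)^2. Computing further, both have invariant factors (x + 5)^2. Hence A and B are similar.

Yes.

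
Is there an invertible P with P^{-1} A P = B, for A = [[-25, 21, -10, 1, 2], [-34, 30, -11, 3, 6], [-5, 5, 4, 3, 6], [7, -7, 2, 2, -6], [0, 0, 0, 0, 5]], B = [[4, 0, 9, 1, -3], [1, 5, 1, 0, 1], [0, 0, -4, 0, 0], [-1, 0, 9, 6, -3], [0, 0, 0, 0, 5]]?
Two matrices over a field are similar if and only if they have the same invariant factors.

Both A and B have characteristic polynomial (x - 5)^4(x + 4) and minimal polynomial (x - 5)^3(x + 4). Computing further, both have invariant factors x - 5, (x - 5)^3(x + 4). Hence A and B are similar.

Yes.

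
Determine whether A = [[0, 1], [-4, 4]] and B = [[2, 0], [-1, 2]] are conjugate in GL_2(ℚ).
Two matrices over a field are similar if and only if they have the same invariant factors.

Both A and B have characteristic polynomial (x - 2)^2 and minimal polynomial (x - 2)^2. Computing further, both have invariant factors (x - 2)^2. Hence A and B are similar.

Yes.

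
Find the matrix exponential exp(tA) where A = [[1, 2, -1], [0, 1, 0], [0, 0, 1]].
e^{tA} = [[e^{t}, 2*t*e^{t}, -t*e^{t}], [0, e^{t}, 0], [0, 0, e^{t}]]

A has Jordan form J = [[1, 1, 0], [0, 1, 0], [0, 0, 1]] with A = PJP^{-1}, so e^{tA} = P e^{tJ} P^{-1}.

For a Jordan block J_k(λ), e^{tJ_k(λ)} = e^{λt} · (I + tN + t^2 N^2/2! + ... + t^{k-1} N^{k-1}/(k-1)!) where N is the nilpotent superdiagonal part.

Assembling the blocks and conjugating back gives the entries of e^{tA} as shown above.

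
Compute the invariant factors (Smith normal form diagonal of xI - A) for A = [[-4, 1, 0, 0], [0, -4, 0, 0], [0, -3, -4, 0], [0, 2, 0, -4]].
x + 4, x + 4, (x + 4)^2

The Jordan structure of A has elementary divisors (x + 4)^2, (x + 4), (x + 4). Arranging the block sizes at each eigenvalue in decreasing order and taking row products gives the invariant factors.

Invariant factors (smallest first, each dividing the next): x + 4, x + 4, (x + 4)^2.

Check: the last factor (x + 4)^2 is the minimal polynomial, and the product (x + 4)^4 is the characteristic polynomial.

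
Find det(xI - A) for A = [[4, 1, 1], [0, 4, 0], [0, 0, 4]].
χ_A(x) = (x - 4)^3

xI - A = [[x - 4, -1, -1], [0, x - 4, 0], [0, 0, x - 4]].

Expanding det(xI - A) along the first row:
det(xI - A) = + (x - 4)·det([[x - 4, 0], [0, x - 4]]) - (-1)·det([[0, 0], [0, x - 4]]) + (-1)·det([[0, x - 4], [0, 0]]).

Evaluating gives χ_A(x) = x^3 - 12x^2 + 48x - 64 = (x - 4)^3.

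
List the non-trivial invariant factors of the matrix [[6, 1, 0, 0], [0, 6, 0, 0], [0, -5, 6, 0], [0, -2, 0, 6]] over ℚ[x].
x - 6, x - 6, (x - 6)^2

The Jordan structure of A has elementary divisors (x - 6)^2, (x - 6), (x - 6). Arranging the block sizes at each eigenvalue in decreasing order and taking row products gives the invariant factors.

Invariant factors (smallest first, each dividing the next): x - 6, x - 6, (x - 6)^2.

Check: the last factor (x - 6)^2 is the minimal polynomial, and the product (x - 6)^4 is the characteristic polynomial.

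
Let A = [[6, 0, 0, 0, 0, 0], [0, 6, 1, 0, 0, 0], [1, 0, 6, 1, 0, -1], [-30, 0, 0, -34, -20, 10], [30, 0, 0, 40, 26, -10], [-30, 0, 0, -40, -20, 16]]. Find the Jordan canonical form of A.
The characteristic polynomial is det(xI - A) = (x - 6)^5(x + 4), so the eigenvalues are -4 (algebraic multiplicity 1), 6 (algebraic multiplicity 5).

For λ = -4: algebraic multiplicity 1 gives one 1×1 block.

For λ = 6: rank(A - 6I) = 3, rank((A - 6I)^2) = 2, rank((A - 6I)^3) = 1. The eigenspace has dimension 6 - 3 = 3, so there are 3 Jordan blocks; the rank sequence gives block sizes [3, 1, 1].

Assembling the blocks gives the Jordan form J above.

J = [[-4, 0, 0, 0, 0, 0], [0, 6, 1, 0, 0, 0], [0, 0, 6, 1, 0, 0], [0, 0, 0, 6, 0, 0], [0, 0, 0, 0, 6, 0], [0, 0, 0, 0, 0, 6]]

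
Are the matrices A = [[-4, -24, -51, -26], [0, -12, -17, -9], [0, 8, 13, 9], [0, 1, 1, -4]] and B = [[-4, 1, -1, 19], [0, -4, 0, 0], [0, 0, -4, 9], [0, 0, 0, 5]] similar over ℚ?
No.

Both have characteristic polynomial (x - 5)(x + 4)^3, but the minimal polynomial of A is (x - 5)(x + 4)^3 while the minimal polynomial of B is (x - 5)(x + 4)^2. The minimal polynomial is a similarity invariant, so A and B are not similar.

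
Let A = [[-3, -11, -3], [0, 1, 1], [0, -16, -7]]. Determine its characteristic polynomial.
χ_A(x) = (x + 3)^3

xI - A = [[x + 3, 11, 3], [0, x - 1, -1], [0, 16, x + 7]].

Expanding det(xI - A) along the first row:
det(xI - A) = + (x + 3)·det([[x - 1, -1], [16, x + 7]]) - (11)·det([[0, -1], [0, x + 7]]) + (3)·det([[0, x - 1], [0, 16]]).

Evaluating gives χ_A(x) = x^3 + 9x^2 + 27x + 27 = (x + 3)^3.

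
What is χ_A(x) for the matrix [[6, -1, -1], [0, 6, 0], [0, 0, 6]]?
xI - A = [[x - 6, 1, 1], [0, x - 6, 0], [0, 0, x - 6]].

Expanding det(xI - A) along the first row:
det(xI - A) = + (x - 6)·det([[x - 6, 0], [0, x - 6]]) - (1)·det([[0, 0], [0, x - 6]]) + (1)·det([[0, x - 6], [0, 0]]).

Evaluating gives χ_A(x) = x^3 - 18x^2 + 108x - 216 = (x - 6)^3.

χ_A(x) = (x - 6)^3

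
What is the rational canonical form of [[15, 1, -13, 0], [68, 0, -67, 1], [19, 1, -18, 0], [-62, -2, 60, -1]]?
R = [[0, 0, 0, 48], [1, 0, 0, 88], [0, 1, 0, 19], [0, 0, 1, -4]]

The invariant factors of A (the non-unit diagonal entries of the Smith normal form of xI - A over ℚ[x]) are (x + 4)^2(x^2 - 4x - 3), each dividing the next. The characteristic polynomial is their product, (x + 4)^2(x^2 - 4x - 3).

The rational canonical form is the block-diagonal matrix of companion matrices C(f_i):
R = [[0, 0, 0, 48], [1, 0, 0, 88], [0, 1, 0, 19], [0, 0, 1, -4]].

Note the characteristic polynomial does not split into linear factors over ℚ, so A has no Jordan form over ℚ; the rational canonical form exists over any field.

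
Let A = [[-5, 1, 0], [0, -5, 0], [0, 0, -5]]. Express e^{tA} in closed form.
e^{tA} = [[e^{-5*t}, t*e^{-5*t}, 0], [0, e^{-5*t}, 0], [0, 0, e^{-5*t}]]

A has Jordan form J = [[-5, 1, 0], [0, -5, 0], [0, 0, -5]] with A = PJP^{-1}, so e^{tA} = P e^{tJ} P^{-1}.

For a Jordan block J_k(λ), e^{tJ_k(λ)} = e^{λt} · (I + tN + t^2 N^2/2! + ... + t^{k-1} N^{k-1}/(k-1)!) where N is the nilpotent superdiagonal part.

Assembling the blocks and conjugating back gives the entries of e^{tA} as shown above.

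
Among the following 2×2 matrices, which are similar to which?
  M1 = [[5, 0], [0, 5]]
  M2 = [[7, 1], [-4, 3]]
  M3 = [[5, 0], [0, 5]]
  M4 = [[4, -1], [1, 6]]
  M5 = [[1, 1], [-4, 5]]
3 classes: {M1, M3}, {M2, M4}, {M5}

Characteristic polynomials: χ_{M1} = (x - 5)^2, χ_{M2} = (x - 5)^2, χ_{M3} = (x - 5)^2, χ_{M4} = (x - 5)^2, χ_{M5} = (x - 3)^2.

{M1, M3}: invariant factors x - 5, x - 5.

{M2, M4}: invariant factors (x - 5)^2.

{M5}: invariant factors (x - 3)^2.

Matrices are similar if and only if their invariant-factor lists agree; the partition into similarity classes is {M1, M3}, {M2, M4}, {M5}.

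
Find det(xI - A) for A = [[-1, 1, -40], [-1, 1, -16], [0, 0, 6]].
χ_A(x) = x^2(x - 6)

xI - A = [[x + 1, -1, 40], [1, x - 1, 16], [0, 0, x - 6]].

Expanding det(xI - A) along the first row:
det(xI - A) = + (x + 1)·det([[x - 1, 16], [0, x - 6]]) - (-1)·det([[1, 16], [0, x - 6]]) + (40)·det([[1, x - 1], [0, 0]]).

Evaluating gives χ_A(x) = x^3 - 6x^2 = x^2(x - 6).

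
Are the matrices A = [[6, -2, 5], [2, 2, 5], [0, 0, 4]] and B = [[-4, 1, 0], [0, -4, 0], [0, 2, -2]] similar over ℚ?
trace(A) = 12 but trace(B) = -10. The trace is a similarity invariant, so A and B are not similar.

No.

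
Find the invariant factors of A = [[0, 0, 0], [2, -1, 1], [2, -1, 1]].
The Jordan structure of A has elementary divisors x^2, x. Arranging the block sizes at each eigenvalue in decreasing order and taking row products gives the invariant factors.

Invariant factors (smallest first, each dividing the next): x, x^2.

Check: the last factor x^2 is the minimal polynomial, and the product x^3 is the characteristic polynomial.

x, x^2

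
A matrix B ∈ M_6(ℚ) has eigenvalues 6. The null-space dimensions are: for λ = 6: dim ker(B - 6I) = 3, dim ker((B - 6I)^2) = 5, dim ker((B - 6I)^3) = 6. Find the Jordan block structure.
λ = 6: successive nullity increments [3, 2, 1] count blocks of size ≥ k; block sizes are [3, 2, 1].

Jordan blocks: (6, 3), (6, 2), (6, 1)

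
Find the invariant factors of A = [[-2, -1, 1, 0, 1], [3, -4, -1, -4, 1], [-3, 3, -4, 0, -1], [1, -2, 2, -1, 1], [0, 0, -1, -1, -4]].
(x + 1)(x + 3)^2(x + 4)^2

The Jordan structure of A has elementary divisors (x + 4)^2, (x + 3)^2, (x + 1). Arranging the block sizes at each eigenvalue in decreasing order and taking row products gives the invariant factors.

Invariant factors (smallest first, each dividing the next): (x + 1)(x + 3)^2(x + 4)^2.

Check: the last factor (x + 1)(x + 3)^2(x + 4)^2 is the minimal polynomial, and the product (x + 1)(x + 3)^2(x + 4)^2 is the characteristic polynomial.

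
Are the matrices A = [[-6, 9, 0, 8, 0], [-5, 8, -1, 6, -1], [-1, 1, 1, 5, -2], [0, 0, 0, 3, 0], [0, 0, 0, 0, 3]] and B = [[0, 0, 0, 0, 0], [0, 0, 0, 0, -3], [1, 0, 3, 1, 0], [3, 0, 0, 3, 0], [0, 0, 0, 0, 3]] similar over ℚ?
No.

Both have characteristic polynomial x^2(x - 3)^3, but the minimal polynomial of A is x^2(x - 3)^2 while the minimal polynomial of B is x(x - 3)^2. The minimal polynomial is a similarity invariant, so A and B are not similar.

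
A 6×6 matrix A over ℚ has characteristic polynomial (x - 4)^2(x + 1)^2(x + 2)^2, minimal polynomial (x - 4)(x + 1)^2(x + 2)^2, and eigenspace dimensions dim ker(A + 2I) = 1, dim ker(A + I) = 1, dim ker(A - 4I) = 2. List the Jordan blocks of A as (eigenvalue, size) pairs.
λ = -2: algebraic multiplicity 2 (exponent in χ_A), largest block size 2 (exponent in m_A), 1 block (geometric multiplicity). This forces block sizes [2].
λ = -1: algebraic multiplicity 2 (exponent in χ_A), largest block size 2 (exponent in m_A), 1 block (geometric multiplicity). This forces block sizes [2].
λ = 4: algebraic multiplicity 2 (exponent in χ_A), largest block size 1 (exponent in m_A), 2 blocks (geometric multiplicity). These force block sizes [1, 1].

Jordan blocks: (-2, 2), (-1, 2), (4, 1), (4, 1)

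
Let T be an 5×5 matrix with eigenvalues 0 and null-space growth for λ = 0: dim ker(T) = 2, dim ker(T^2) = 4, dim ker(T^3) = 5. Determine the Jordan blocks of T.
Jordan blocks: (0, 3), (0, 2)

λ = 0: successive nullity increments [2, 2, 1] count blocks of size ≥ k; block sizes are [3, 2].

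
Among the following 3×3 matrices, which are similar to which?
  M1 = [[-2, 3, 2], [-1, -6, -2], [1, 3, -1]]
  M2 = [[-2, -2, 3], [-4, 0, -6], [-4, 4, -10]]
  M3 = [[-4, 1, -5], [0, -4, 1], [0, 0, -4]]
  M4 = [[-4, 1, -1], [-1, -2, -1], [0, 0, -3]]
3 classes: {M1, M4}, {M2}, {M3}

Characteristic polynomials: χ_{M1} = (x + 3)^3, χ_{M2} = (x + 4)^3, χ_{M3} = (x + 4)^3, χ_{M4} = (x + 3)^3.

{M1, M4}: invariant factors x + 3, (x + 3)^2.

{M2}: invariant factors x + 4, (x + 4)^2.

{M3}: invariant factors (x + 4)^3.

Matrices are similar if and only if their invariant-factor lists agree; the partition into similarity classes is {M1, M4}, {M2}, {M3}.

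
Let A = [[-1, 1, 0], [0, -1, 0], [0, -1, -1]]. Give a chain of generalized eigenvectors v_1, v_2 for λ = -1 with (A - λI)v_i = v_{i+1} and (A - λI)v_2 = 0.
We seek v_1 ∈ ker((A + I)^2) \ ker(A + I), then set v_{i+1} = (A + I) v_i.

One such chain is v_1 = [[-3, 1, 2]]^T, v_2 = [[1, 0, -1]]^T. Check: (A + I) v_2 = [[0, 0, 0]]^T = 0.

v_1 = [[-3, 1, 2]]^T, v_2 = [[1, 0, -1]]^T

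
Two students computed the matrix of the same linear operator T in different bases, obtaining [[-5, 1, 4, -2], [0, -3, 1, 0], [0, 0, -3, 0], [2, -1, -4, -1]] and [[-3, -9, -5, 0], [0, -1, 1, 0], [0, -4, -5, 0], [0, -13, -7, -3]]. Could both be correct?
Two matrices over a field are similar if and only if they have the same invariant factors.

Both A and B have characteristic polynomial (x + 3)^4 and minimal polynomial (x + 3)^3. Computing further, both have invariant factors x + 3, (x + 3)^3. Hence A and B are similar.

Yes.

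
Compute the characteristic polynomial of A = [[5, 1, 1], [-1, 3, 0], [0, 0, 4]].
xI - A = [[x - 5, -1, -1], [1, x - 3, 0], [0, 0, x - 4]].

Expanding det(xI - A) along the first row:
det(xI - A) = + (x - 5)·det([[x - 3, 0], [0, x - 4]]) - (-1)·det([[1, 0], [0, x - 4]]) + (-1)·det([[1, x - 3], [0, 0]]).

Evaluating gives χ_A(x) = x^3 - 12x^2 + 48x - 64 = (x - 4)^3.

χ_A(x) = (x - 4)^3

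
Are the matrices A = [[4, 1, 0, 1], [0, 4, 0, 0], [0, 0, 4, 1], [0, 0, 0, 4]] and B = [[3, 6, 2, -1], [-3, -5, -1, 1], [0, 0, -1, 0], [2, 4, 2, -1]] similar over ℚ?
No.

trace(A) = 16 but trace(B) = -4. The trace is a similarity invariant, so A and B are not similar.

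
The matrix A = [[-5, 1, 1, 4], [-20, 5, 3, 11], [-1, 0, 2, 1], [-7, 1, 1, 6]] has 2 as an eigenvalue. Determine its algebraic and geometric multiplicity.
algebraic multiplicity 4, geometric multiplicity 2

The characteristic polynomial is (x - 2)^4, so the factor x - 2 appears with exponent 4: the algebraic multiplicity is 4.

rank(A - 2I) = 2, so the eigenspace has dimension 4 - 2 = 2: the geometric multiplicity is 2.

Since 2 < 4, A is not diagonalizable.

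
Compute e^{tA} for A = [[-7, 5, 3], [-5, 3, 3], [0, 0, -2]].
A has Jordan form J = [[-2, 1, 0], [0, -2, 0], [0, 0, -2]] with A = PJP^{-1}, so e^{tA} = P e^{tJ} P^{-1}.

For a Jordan block J_k(λ), e^{tJ_k(λ)} = e^{λt} · (I + tN + t^2 N^2/2! + ... + t^{k-1} N^{k-1}/(k-1)!) where N is the nilpotent superdiagonal part.

Assembling the blocks and conjugating back gives the entries of e^{tA} as shown above.

e^{tA} = [[(1 - 5*t)*e^{-2*t}, 5*t*e^{-2*t}, 3*t*e^{-2*t}], [-5*t*e^{-2*t}, (5*t + 1)*e^{-2*t}, 3*t*e^{-2*t}], [0, 0, e^{-2*t}]]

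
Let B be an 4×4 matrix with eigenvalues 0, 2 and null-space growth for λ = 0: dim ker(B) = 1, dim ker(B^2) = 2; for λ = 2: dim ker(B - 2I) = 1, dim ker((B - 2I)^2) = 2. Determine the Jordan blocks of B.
Jordan blocks: (0, 2), (2, 2)

λ = 0: successive nullity increments [1, 1] count blocks of size ≥ k; block sizes are [2].
λ = 2: successive nullity increments [1, 1] count blocks of size ≥ k; block sizes are [2].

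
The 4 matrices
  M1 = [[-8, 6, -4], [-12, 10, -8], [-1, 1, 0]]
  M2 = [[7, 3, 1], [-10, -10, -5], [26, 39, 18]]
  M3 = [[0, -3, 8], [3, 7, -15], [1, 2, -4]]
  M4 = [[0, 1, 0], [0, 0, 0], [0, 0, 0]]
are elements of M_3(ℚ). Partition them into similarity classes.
4 classes: {M1}, {M2}, {M3}, {M4}

Characteristic polynomials: χ_{M1} = (x - 2)^2(x + 2), χ_{M2} = (x - 5)^3, χ_{M3} = (x - 1)^3, χ_{M4} = x^3.

{M1}: invariant factors (x - 2)^2(x + 2).

{M2}: invariant factors x - 5, (x - 5)^2.

{M3}: invariant factors (x - 1)^3.

{M4}: invariant factors x, x^2.

Matrices are similar if and only if their invariant-factor lists agree; the partition into similarity classes is {M1}, {M2}, {M3}, {M4}.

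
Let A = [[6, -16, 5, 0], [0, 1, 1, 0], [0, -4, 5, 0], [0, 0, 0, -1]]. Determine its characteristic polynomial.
xI - A = [[x - 6, 16, -5, 0], [0, x - 1, -1, 0], [0, 4, x - 5, 0], [0, 0, 0, x + 1]].

Expanding det(xI - A) along the first row:
det(xI - A) = + (x - 6)·det([[x - 1, -1, 0], [4, x - 5, 0], [0, 0, x + 1]]) - (16)·det([[0, -1, 0], [0, x - 5, 0], [0, 0, x + 1]]) + (-5)·det([[0, x - 1, 0], [0, 4, 0], [0, 0, x + 1]]) - (0)·det([[0, x - 1, -1], [0, 4, x - 5], [0, 0, 0]]).

Evaluating gives χ_A(x) = x^4 - 11x^3 + 33x^2 - 9x - 54 = (x - 6)(x - 3)^2(x + 1).

χ_A(x) = (x - 6)(x - 3)^2(x + 1)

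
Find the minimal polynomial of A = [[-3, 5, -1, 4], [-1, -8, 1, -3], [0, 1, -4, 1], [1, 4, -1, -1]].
The characteristic polynomial factors as (x + 4)^4. The minimal polynomial is ∏(x - λ)^{k_λ} where k_λ is the size of the largest Jordan block at λ.

For λ = -4: rank(A + 4I) = 2, and the largest Jordan block has size 2 (the smallest k with rank((A + 4I)^k) = rank((A + 4I)^(k+1))).

So m_A(x) = (x + 4)^2.

m_A(x) = (x + 4)^2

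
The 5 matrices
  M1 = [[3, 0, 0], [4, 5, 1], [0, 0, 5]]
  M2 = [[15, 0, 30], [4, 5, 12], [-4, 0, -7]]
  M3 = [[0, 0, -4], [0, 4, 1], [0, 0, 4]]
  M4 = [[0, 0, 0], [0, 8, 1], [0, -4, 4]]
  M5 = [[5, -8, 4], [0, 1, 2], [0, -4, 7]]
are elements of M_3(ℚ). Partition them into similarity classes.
4 classes: {M1}, {M2, M5}, {M3}, {M4}

Characteristic polynomials: χ_{M1} = (x - 5)^2(x - 3), χ_{M2} = (x - 5)^2(x - 3), χ_{M3} = x(x - 4)^2, χ_{M4} = x(x - 6)^2, χ_{M5} = (x - 5)^2(x - 3).

{M1}: invariant factors (x - 5)^2(x - 3).

{M2, M5}: invariant factors x - 5, (x - 5)(x - 3).

{M3}: invariant factors x(x - 4)^2.

{M4}: invariant factors x(x - 6)^2.

Matrices are similar if and only if their invariant-factor lists agree; the partition into similarity classes is {M1}, {M2, M5}, {M3}, {M4}.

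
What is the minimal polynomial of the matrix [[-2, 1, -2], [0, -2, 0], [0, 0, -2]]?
m_A(x) = (x + 2)^2

The characteristic polynomial factors as (x + 2)^3. The minimal polynomial is ∏(x - λ)^{k_λ} where k_λ is the size of the largest Jordan block at λ.

For λ = -2: rank(A + 2I) = 1, and the largest Jordan block has size 2 (the smallest k with rank((A + 2I)^k) = rank((A + 2I)^(k+1))).

So m_A(x) = (x + 2)^2.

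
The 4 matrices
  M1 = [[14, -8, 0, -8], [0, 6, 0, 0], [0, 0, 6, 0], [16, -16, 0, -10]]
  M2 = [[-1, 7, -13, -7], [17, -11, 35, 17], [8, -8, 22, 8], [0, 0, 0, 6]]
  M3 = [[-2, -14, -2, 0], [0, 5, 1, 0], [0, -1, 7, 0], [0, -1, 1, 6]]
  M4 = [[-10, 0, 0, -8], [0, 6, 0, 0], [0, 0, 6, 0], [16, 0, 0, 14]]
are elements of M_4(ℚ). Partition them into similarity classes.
Characteristic polynomials: χ_{M1} = (x - 6)^3(x + 2), χ_{M2} = (x - 6)^3(x + 2), χ_{M3} = (x - 6)^3(x + 2), χ_{M4} = (x - 6)^3(x + 2).

{M1, M4}: invariant factors x - 6, x - 6, (x - 6)(x + 2).

{M2, M3}: invariant factors x - 6, (x - 6)^2(x + 2).

Matrices are similar if and only if their invariant-factor lists agree; the partition into similarity classes is {M1, M4}, {M2, M3}.

2 classes: {M1, M4}, {M2, M3}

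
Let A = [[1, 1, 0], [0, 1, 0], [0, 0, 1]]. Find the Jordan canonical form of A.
J = [[1, 1, 0], [0, 1, 0], [0, 0, 1]]

The characteristic polynomial is det(xI - A) = (x - 1)^3, so the eigenvalues are 1 (algebraic multiplicity 3).

For λ = 1: rank(A - I) = 1, rank((A - I)^2) = 0. The eigenspace has dimension 3 - 1 = 2, so there are 2 Jordan blocks; the rank sequence gives block sizes [2, 1].

Assembling the blocks gives the Jordan form J above.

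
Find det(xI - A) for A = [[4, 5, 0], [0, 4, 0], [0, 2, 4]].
xI - A = [[x - 4, -5, 0], [0, x - 4, 0], [0, -2, x - 4]].

Expanding det(xI - A) along the first row:
det(xI - A) = + (x - 4)·det([[x - 4, 0], [-2, x - 4]]) - (-5)·det([[0, 0], [0, x - 4]]) + (0)·det([[0, x - 4], [0, -2]]).

Evaluating gives χ_A(x) = x^3 - 12x^2 + 48x - 64 = (x - 4)^3.

χ_A(x) = (x - 4)^3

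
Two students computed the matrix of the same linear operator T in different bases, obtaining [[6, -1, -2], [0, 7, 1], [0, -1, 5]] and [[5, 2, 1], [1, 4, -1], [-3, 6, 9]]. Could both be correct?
Both have characteristic polynomial (x - 6)^3, but the minimal polynomial of A is (x - 6)^3 while the minimal polynomial of B is (x - 6)^2. The minimal polynomial is a similarity invariant, so A and B are not similar.

No.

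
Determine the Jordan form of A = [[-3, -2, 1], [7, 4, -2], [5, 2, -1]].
The characteristic polynomial is det(xI - A) = x^3, so the eigenvalues are 0 (algebraic multiplicity 3).

For λ = 0: rank(A) = 2, rank(A^2) = 1, rank(A^3) = 0. The eigenspace has dimension 3 - 2 = 1, so there is 1 Jordan block; the rank sequence gives block sizes [3].

Assembling the blocks gives the Jordan form J above.

J = [[0, 1, 0], [0, 0, 1], [0, 0, 0]]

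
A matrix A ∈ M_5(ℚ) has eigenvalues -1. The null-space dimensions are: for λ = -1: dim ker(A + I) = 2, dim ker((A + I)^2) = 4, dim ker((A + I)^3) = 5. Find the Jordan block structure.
λ = -1: successive nullity increments [2, 2, 1] count blocks of size ≥ k; block sizes are [3, 2].

Jordan blocks: (-1, 3), (-1, 2)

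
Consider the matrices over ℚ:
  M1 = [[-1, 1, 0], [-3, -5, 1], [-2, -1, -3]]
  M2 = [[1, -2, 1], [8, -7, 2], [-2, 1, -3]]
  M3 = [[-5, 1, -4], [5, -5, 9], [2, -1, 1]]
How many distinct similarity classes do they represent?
1 class: {M1, M2, M3}

Characteristic polynomials: χ_{M1} = (x + 3)^3, χ_{M2} = (x + 3)^3, χ_{M3} = (x + 3)^3.

{M1, M2, M3}: invariant factors (x + 3)^3.

Matrices are similar if and only if their invariant-factor lists agree; the partition into similarity classes is {M1, M2, M3}.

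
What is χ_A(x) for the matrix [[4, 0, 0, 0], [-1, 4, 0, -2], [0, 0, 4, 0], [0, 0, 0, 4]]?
χ_A(x) = (x - 4)^4

xI - A = [[x - 4, 0, 0, 0], [1, x - 4, 0, 2], [0, 0, x - 4, 0], [0, 0, 0, x - 4]].

Expanding det(xI - A) along the first row:
det(xI - A) = + (x - 4)·det([[x - 4, 0, 2], [0, x - 4, 0], [0, 0, x - 4]]) - (0)·det([[1, 0, 2], [0, x - 4, 0], [0, 0, x - 4]]) + (0)·det([[1, x - 4, 2], [0, 0, 0], [0, 0, x - 4]]) - (0)·det([[1, x - 4, 0], [0, 0, x - 4], [0, 0, 0]]).

Evaluating gives χ_A(x) = x^4 - 16x^3 + 96x^2 - 256x + 256 = (x - 4)^4.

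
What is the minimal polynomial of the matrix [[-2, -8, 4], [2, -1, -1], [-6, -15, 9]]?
The characteristic polynomial factors as x^2(x - 6). The minimal polynomial is ∏(x - λ)^{k_λ} where k_λ is the size of the largest Jordan block at λ.

For λ = 0: rank(A) = 2, and the largest Jordan block has size 2 (the smallest k with rank(A^k) = rank(A^(k+1))).
For λ = 6: rank(A - 6I) = 2, and the largest Jordan block has size 1 (the smallest k with rank((A - 6I)^k) = rank((A - 6I)^(k+1))).

So m_A(x) = x^2(x - 6).

m_A(x) = x^2(x - 6)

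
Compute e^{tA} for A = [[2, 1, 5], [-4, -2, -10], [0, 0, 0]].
A has Jordan form J = [[0, 1, 0], [0, 0, 0], [0, 0, 0]] with A = PJP^{-1}, so e^{tA} = P e^{tJ} P^{-1}.

For a Jordan block J_k(λ), e^{tJ_k(λ)} = e^{λt} · (I + tN + t^2 N^2/2! + ... + t^{k-1} N^{k-1}/(k-1)!) where N is the nilpotent superdiagonal part.

Assembling the blocks and conjugating back gives the entries of e^{tA} as shown above.

e^{tA} = [[2*t + 1, t, 5*t], [-4*t, 1 - 2*t, -10*t], [0, 0, 1]]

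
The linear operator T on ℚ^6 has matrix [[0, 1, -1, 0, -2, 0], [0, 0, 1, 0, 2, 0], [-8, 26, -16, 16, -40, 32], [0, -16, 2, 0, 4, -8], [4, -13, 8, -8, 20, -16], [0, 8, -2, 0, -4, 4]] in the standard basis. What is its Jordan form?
J = [[0, 1, 0, 0, 0, 0], [0, 0, 1, 0, 0, 0], [0, 0, 0, 0, 0, 0], [0, 0, 0, 0, 0, 0], [0, 0, 0, 0, 4, 0], [0, 0, 0, 0, 0, 4]]

The characteristic polynomial is det(xI - A) = x^4(x - 4)^2, so the eigenvalues are 0 (algebraic multiplicity 4), 4 (algebraic multiplicity 2).

For λ = 0: rank(A) = 4, rank(A^2) = 3, rank(A^3) = 2. The eigenspace has dimension 6 - 4 = 2, so there are 2 Jordan blocks; the rank sequence gives block sizes [3, 1].

For λ = 4: rank(A - 4I) = 4. The eigenspace has dimension 6 - 4 = 2, so there are 2 Jordan blocks; the rank sequence gives block sizes [1, 1].

Assembling the blocks gives the Jordan form J above.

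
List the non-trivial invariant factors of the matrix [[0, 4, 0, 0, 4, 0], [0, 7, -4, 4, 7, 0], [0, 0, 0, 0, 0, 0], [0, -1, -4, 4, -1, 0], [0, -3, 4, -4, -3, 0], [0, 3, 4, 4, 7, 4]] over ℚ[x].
The Jordan structure of A has elementary divisors x, x, x, (x - 4)^2, (x - 4). Arranging the block sizes at each eigenvalue in decreasing order and taking row products gives the invariant factors.

Invariant factors (smallest first, each dividing the next): x, x(x - 4), x(x - 4)^2.

Check: the last factor x(x - 4)^2 is the minimal polynomial, and the product x^3(x - 4)^3 is the characteristic polynomial.

x, x(x - 4), x(x - 4)^2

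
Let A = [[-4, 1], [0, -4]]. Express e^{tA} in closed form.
A has Jordan form J = [[-4, 1], [0, -4]] with A = PJP^{-1}, so e^{tA} = P e^{tJ} P^{-1}.

For a Jordan block J_k(λ), e^{tJ_k(λ)} = e^{λt} · (I + tN + t^2 N^2/2! + ... + t^{k-1} N^{k-1}/(k-1)!) where N is the nilpotent superdiagonal part.

Assembling the blocks and conjugating back gives the entries of e^{tA} as shown above.

e^{tA} = [[e^{-4*t}, t*e^{-4*t}], [0, e^{-4*t}]]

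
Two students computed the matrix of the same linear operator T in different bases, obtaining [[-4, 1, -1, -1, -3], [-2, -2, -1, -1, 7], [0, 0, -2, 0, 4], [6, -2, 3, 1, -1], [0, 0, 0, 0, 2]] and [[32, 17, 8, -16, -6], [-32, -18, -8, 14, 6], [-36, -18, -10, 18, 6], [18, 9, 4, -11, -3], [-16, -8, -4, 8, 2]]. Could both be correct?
Yes.

Two matrices over a field are similar if and only if they have the same invariant factors.

Both A and B have characteristic polynomial (x - 2)(x + 1)(x + 2)^3 and minimal polynomial (x - 2)(x + 1)(x + 2)^2. Computing further, both have invariant factors x + 2, (x - 2)(x + 1)(x + 2)^2. Hence A and B are similar.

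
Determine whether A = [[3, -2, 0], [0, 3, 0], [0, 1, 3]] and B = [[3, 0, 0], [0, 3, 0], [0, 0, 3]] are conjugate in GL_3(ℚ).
Both have characteristic polynomial (x - 3)^3, but the minimal polynomial of A is (x - 3)^2 while the minimal polynomial of B is x - 3. The minimal polynomial is a similarity invariant, so A and B are not similar.

No.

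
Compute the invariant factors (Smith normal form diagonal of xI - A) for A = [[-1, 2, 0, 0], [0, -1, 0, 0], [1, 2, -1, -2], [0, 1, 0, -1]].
(x + 1)^2, (x + 1)^2

The Jordan structure of A has elementary divisors (x + 1)^2, (x + 1)^2. Arranging the block sizes at each eigenvalue in decreasing order and taking row products gives the invariant factors.

Invariant factors (smallest first, each dividing the next): (x + 1)^2, (x + 1)^2.

Check: the last factor (x + 1)^2 is the minimal polynomial, and the product (x + 1)^4 is the characteristic polynomial.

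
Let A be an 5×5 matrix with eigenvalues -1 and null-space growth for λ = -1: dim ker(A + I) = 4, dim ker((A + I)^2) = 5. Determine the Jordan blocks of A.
Jordan blocks: (-1, 2), (-1, 1), (-1, 1), (-1, 1)

λ = -1: successive nullity increments [4, 1] count blocks of size ≥ k; block sizes are [2, 1, 1, 1].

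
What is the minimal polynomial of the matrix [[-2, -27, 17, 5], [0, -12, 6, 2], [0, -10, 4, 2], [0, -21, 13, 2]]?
The characteristic polynomial factors as (x + 2)^4. The minimal polynomial is ∏(x - λ)^{k_λ} where k_λ is the size of the largest Jordan block at λ.

For λ = -2: rank(A + 2I) = 2, and the largest Jordan block has size 3 (the smallest k with rank((A + 2I)^k) = rank((A + 2I)^(k+1))).

So m_A(x) = (x + 2)^3.

m_A(x) = (x + 2)^3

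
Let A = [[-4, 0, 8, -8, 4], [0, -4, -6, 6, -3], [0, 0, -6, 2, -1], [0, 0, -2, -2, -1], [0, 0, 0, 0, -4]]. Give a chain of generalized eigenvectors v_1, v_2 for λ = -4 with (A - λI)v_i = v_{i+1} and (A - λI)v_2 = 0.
We seek v_1 ∈ ker((A + 4I)^2) \ ker(A + 4I), then set v_{i+1} = (A + 4I) v_i.

One such chain is v_1 = [[0, 0, 1, 0, -1]]^T, v_2 = [[4, -3, -1, -1, 0]]^T. Check: (A + 4I) v_2 = [[0, 0, 0, 0, 0]]^T = 0.

v_1 = [[0, 0, 1, 0, -1]]^T, v_2 = [[4, -3, -1, -1, 0]]^T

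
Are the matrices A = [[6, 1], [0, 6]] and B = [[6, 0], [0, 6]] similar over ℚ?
No.

Both have characteristic polynomial (x - 6)^2, but the minimal polynomial of A is (x - 6)^2 while the minimal polynomial of B is x - 6. The minimal polynomial is a similarity invariant, so A and B are not similar.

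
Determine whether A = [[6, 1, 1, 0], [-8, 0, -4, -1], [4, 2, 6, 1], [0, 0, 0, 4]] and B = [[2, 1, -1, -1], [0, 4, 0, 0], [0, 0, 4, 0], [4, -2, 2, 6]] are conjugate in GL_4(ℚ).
No.

Both have characteristic polynomial (x - 4)^4 and minimal polynomial (x - 4)^2. But rank(A - 4I) = 2 for A while rank(B - 4I) = 1 for B, so the number of Jordan blocks at λ = 4 differs. A and B are not similar.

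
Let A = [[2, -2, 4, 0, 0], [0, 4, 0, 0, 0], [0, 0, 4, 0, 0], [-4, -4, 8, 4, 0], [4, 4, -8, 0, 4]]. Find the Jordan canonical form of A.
J = [[2, 0, 0, 0, 0], [0, 4, 0, 0, 0], [0, 0, 4, 0, 0], [0, 0, 0, 4, 0], [0, 0, 0, 0, 4]]

The characteristic polynomial is det(xI - A) = (x - 4)^4(x - 2), so the eigenvalues are 2 (algebraic multiplicity 1), 4 (algebraic multiplicity 4).

For λ = 2: algebraic multiplicity 1 gives one 1×1 block.

For λ = 4: rank(A - 4I) = 1. The eigenspace has dimension 5 - 1 = 4, so there are 4 Jordan blocks; the rank sequence gives block sizes [1, 1, 1, 1].

Assembling the blocks gives the Jordan form J above.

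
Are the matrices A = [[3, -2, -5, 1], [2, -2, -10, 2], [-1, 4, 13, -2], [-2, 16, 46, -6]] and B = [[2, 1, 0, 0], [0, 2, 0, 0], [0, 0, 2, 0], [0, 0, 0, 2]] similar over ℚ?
Both have characteristic polynomial (x - 2)^4, but the minimal polynomial of A is (x - 2)^3 while the minimal polynomial of B is (x - 2)^2. The minimal polynomial is a similarity invariant, so A and B are not similar.

No.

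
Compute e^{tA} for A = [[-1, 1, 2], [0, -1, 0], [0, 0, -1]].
e^{tA} = [[e^{-t}, t*e^{-t}, 2*t*e^{-t}], [0, e^{-t}, 0], [0, 0, e^{-t}]]

A has Jordan form J = [[-1, 1, 0], [0, -1, 0], [0, 0, -1]] with A = PJP^{-1}, so e^{tA} = P e^{tJ} P^{-1}.

For a Jordan block J_k(λ), e^{tJ_k(λ)} = e^{λt} · (I + tN + t^2 N^2/2! + ... + t^{k-1} N^{k-1}/(k-1)!) where N is the nilpotent superdiagonal part.

Assembling the blocks and conjugating back gives the entries of e^{tA} as shown above.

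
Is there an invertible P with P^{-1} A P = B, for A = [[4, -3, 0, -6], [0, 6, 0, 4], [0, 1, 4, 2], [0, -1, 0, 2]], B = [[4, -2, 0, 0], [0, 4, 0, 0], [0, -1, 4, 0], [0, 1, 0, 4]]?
Two matrices over a field are similar if and only if they have the same invariant factors.

Both A and B have characteristic polynomial (x - 4)^4 and minimal polynomial (x - 4)^2. Computing further, both have invariant factors x - 4, x - 4, (x - 4)^2. Hence A and B are similar.

Yes.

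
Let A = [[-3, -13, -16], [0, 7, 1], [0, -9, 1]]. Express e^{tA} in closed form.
A has Jordan form J = [[-3, 0, 0], [0, 4, 1], [0, 0, 4]] with A = PJP^{-1}, so e^{tA} = P e^{tJ} P^{-1}.

For a Jordan block J_k(λ), e^{tJ_k(λ)} = e^{λt} · (I + tN + t^2 N^2/2! + ... + t^{k-1} N^{k-1}/(k-1)!) where N is the nilpotent superdiagonal part.

Assembling the blocks and conjugating back gives the entries of e^{tA} as shown above.

e^{tA} = [[e^{-3*t}, ((15*t - 4)*e^{7*t} + 4)*e^{-3*t}, ((5*t - 3)*e^{7*t} + 3)*e^{-3*t}], [0, (3*t + 1)*e^{4*t}, t*e^{4*t}], [0, -9*t*e^{4*t}, (1 - 3*t)*e^{4*t}]]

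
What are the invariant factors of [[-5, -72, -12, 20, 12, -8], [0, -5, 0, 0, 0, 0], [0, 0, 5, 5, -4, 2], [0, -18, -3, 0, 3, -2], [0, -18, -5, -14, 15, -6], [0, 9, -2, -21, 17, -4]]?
(x - 4)(x + 5), (x - 4)^3(x + 5)

The Jordan structure of A has elementary divisors (x + 5), (x + 5), (x - 4)^3, (x - 4). Arranging the block sizes at each eigenvalue in decreasing order and taking row products gives the invariant factors.

Invariant factors (smallest first, each dividing the next): (x - 4)(x + 5), (x - 4)^3(x + 5).

Check: the last factor (x - 4)^3(x + 5) is the minimal polynomial, and the product (x - 4)^4(x + 5)^2 is the characteristic polynomial.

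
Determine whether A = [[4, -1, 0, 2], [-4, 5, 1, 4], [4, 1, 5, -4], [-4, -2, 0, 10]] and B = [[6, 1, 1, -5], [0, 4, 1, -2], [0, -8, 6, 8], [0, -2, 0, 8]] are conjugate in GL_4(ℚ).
Two matrices over a field are similar if and only if they have the same invariant factors.

Both A and B have characteristic polynomial (x - 6)^4 and minimal polynomial (x - 6)^3. Computing further, both have invariant factors x - 6, (x - 6)^3. Hence A and B are similar.

Yes.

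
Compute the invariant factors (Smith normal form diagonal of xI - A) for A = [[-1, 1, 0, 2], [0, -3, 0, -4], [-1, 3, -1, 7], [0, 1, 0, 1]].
The Jordan structure of A has elementary divisors (x + 1)^2, (x + 1)^2. Arranging the block sizes at each eigenvalue in decreasing order and taking row products gives the invariant factors.

Invariant factors (smallest first, each dividing the next): (x + 1)^2, (x + 1)^2.

Check: the last factor (x + 1)^2 is the minimal polynomial, and the product (x + 1)^4 is the characteristic polynomial.

(x + 1)^2, (x + 1)^2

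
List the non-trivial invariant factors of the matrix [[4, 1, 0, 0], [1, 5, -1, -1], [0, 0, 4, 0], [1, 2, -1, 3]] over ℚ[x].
The Jordan structure of A has elementary divisors (x - 4)^3, (x - 4). Arranging the block sizes at each eigenvalue in decreasing order and taking row products gives the invariant factors.

Invariant factors (smallest first, each dividing the next): x - 4, (x - 4)^3.

Check: the last factor (x - 4)^3 is the minimal polynomial, and the product (x - 4)^4 is the characteristic polynomial.

x - 4, (x - 4)^3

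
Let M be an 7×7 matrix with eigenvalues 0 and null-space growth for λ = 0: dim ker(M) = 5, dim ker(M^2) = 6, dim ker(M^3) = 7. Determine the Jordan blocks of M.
λ = 0: successive nullity increments [5, 1, 1] count blocks of size ≥ k; block sizes are [3, 1, 1, 1, 1].

Jordan blocks: (0, 3), (0, 1), (0, 1), (0, 1), (0, 1)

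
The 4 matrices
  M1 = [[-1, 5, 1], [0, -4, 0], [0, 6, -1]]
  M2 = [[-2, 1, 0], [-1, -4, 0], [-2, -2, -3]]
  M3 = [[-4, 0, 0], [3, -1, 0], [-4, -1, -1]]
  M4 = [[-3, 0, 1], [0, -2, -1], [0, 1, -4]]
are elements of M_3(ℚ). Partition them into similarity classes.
3 classes: {M1, M3}, {M2}, {M4}

Characteristic polynomials: χ_{M1} = (x + 1)^2(x + 4), χ_{M2} = (x + 3)^3, χ_{M3} = (x + 1)^2(x + 4), χ_{M4} = (x + 3)^3.

{M1, M3}: invariant factors (x + 1)^2(x + 4).

{M2}: invariant factors x + 3, (x + 3)^2.

{M4}: invariant factors (x + 3)^3.

Matrices are similar if and only if their invariant-factor lists agree; the partition into similarity classes is {M1, M3}, {M2}, {M4}.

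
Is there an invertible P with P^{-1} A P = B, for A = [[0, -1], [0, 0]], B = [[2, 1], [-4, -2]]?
Yes.

Two matrices over a field are similar if and only if they have the same invariant factors.

Both A and B have characteristic polynomial x^2 and minimal polynomial x^2. Computing further, both have invariant factors x^2. Hence A and B are similar.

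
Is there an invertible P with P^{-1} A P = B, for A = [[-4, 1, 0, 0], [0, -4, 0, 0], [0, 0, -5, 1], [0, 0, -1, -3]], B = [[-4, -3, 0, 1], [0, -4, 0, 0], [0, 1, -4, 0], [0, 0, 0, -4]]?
Two matrices over a field are similar if and only if they have the same invariant factors.

Both A and B have characteristic polynomial (x + 4)^4 and minimal polynomial (x + 4)^2. Computing further, both have invariant factors (x + 4)^2, (x + 4)^2. Hence A and B are similar.

Yes.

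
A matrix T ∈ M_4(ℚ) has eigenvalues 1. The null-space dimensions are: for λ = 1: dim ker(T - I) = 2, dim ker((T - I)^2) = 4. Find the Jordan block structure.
Jordan blocks: (1, 2), (1, 2)

λ = 1: successive nullity increments [2, 2] count blocks of size ≥ k; block sizes are [2, 2].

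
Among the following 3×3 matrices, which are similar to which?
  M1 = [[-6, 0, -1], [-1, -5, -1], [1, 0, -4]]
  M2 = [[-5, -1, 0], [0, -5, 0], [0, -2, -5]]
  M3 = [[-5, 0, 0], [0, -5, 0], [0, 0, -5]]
2 classes: {M1, M2}, {M3}

Characteristic polynomials: χ_{M1} = (x + 5)^3, χ_{M2} = (x + 5)^3, χ_{M3} = (x + 5)^3.

{M1, M2}: invariant factors x + 5, (x + 5)^2.

{M3}: invariant factors x + 5, x + 5, x + 5.

Matrices are similar if and only if their invariant-factor lists agree; the partition into similarity classes is {M1, M2}, {M3}.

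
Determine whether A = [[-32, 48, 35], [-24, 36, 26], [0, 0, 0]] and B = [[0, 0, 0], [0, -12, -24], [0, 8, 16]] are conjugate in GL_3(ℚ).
Both have characteristic polynomial x^2(x - 4), but the minimal polynomial of A is x^2(x - 4) while the minimal polynomial of B is x(x - 4). The minimal polynomial is a similarity invariant, so A and B are not similar.

No.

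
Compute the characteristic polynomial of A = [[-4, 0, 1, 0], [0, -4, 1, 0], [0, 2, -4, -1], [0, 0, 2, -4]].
χ_A(x) = (x + 4)^4

xI - A = [[x + 4, 0, -1, 0], [0, x + 4, -1, 0], [0, -2, x + 4, 1], [0, 0, -2, x + 4]].

Expanding det(xI - A) along the first row:
det(xI - A) = + (x + 4)·det([[x + 4, -1, 0], [-2, x + 4, 1], [0, -2, x + 4]]) - (0)·det([[0, -1, 0], [0, x + 4, 1], [0, -2, x + 4]]) + (-1)·det([[0, x + 4, 0], [0, -2, 1], [0, 0, x + 4]]) - (0)·det([[0, x + 4, -1], [0, -2, x + 4], [0, 0, -2]]).

Evaluating gives χ_A(x) = x^4 + 16x^3 + 96x^2 + 256x + 256 = (x + 4)^4.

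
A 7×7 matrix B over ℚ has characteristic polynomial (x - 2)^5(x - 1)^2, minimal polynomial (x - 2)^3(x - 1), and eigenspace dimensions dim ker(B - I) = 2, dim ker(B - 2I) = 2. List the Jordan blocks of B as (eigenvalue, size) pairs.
Jordan blocks: (1, 1), (1, 1), (2, 3), (2, 2)

λ = 1: algebraic multiplicity 2 (exponent in χ_B), largest block size 1 (exponent in m_B), 2 blocks (geometric multiplicity). These force block sizes [1, 1].
λ = 2: algebraic multiplicity 5 (exponent in χ_B), largest block size 3 (exponent in m_B), 2 blocks (geometric multiplicity). These force block sizes [3, 2].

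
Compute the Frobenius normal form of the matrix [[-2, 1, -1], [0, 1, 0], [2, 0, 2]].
The invariant factors of A (the non-unit diagonal entries of the Smith normal form of xI - A over ℚ[x]) are (x - 1)(x^2 - 2), each dividing the next. The characteristic polynomial is their product, (x - 1)(x^2 - 2).

The rational canonical form is the block-diagonal matrix of companion matrices C(f_i):
R = [[0, 0, -2], [1, 0, 2], [0, 1, 1]].

Note the characteristic polynomial does not split into linear factors over ℚ, so A has no Jordan form over ℚ; the rational canonical form exists over any field.

R = [[0, 0, -2], [1, 0, 2], [0, 1, 1]]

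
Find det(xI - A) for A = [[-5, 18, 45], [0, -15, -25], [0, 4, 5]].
χ_A(x) = (x + 5)^3

xI - A = [[x + 5, -18, -45], [0, x + 15, 25], [0, -4, x - 5]].

Expanding det(xI - A) along the first row:
det(xI - A) = + (x + 5)·det([[x + 15, 25], [-4, x - 5]]) - (-18)·det([[0, 25], [0, x - 5]]) + (-45)·det([[0, x + 15], [0, -4]]).

Evaluating gives χ_A(x) = x^3 + 15x^2 + 75x + 125 = (x + 5)^3.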